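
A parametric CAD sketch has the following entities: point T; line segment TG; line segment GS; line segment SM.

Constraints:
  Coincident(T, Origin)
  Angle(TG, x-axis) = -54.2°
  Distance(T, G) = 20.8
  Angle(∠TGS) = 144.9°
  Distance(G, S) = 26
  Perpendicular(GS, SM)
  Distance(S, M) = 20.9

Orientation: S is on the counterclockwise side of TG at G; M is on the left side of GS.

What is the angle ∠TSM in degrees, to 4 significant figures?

74.46°

∠TGS = 144.9°, so GS runs at -54.2° + (180° − 144.9°) = -19.10° from the x-axis; with |GS| = 26.0, S = G + 26.0·(cos -19.10°, sin -19.10°) = (36.74, -25.38). The perpendicularity gives SM at right angles to GS; with |SM| = 20.9 on the left of GS, M = S + 20.9·(0.3272, 0.9449) = (43.57, -5.628). Then cos ∠TSM = ST·SM / (|ST||SM|), giving 74.46°.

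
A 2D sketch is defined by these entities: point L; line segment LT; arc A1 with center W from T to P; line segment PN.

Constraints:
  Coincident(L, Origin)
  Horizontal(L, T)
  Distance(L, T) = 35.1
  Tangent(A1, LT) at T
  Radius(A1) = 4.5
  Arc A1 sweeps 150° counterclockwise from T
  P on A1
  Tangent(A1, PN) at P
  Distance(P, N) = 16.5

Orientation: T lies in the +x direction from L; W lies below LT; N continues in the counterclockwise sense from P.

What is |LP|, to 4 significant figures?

33.91

Since A1 is tangent to LT there, WT ⟂ LT, so W = T + (0, -4.5) = (35.10, -4.500). On A1, T sits at bearing 90° from W; a 150° counterclockwise sweep puts P at bearing 240°, so P = W + 4.5·(cos 240°, sin 240°) = (32.85, -8.397). Then |LP| = |P − L| = 33.91.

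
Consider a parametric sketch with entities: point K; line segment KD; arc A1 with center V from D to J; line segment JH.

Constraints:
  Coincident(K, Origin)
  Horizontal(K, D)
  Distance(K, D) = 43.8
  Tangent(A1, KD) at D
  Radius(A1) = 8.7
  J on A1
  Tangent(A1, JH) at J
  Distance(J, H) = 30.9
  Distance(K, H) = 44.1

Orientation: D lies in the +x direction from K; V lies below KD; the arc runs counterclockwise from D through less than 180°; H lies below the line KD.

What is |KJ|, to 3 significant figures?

36.0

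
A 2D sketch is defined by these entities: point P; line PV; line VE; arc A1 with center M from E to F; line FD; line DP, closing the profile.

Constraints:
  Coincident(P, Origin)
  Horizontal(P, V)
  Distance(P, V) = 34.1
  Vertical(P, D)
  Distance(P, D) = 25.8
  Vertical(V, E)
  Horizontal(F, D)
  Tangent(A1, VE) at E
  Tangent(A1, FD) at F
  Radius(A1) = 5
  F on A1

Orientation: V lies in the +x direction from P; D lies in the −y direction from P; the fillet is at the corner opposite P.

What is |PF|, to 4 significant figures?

38.89

P is at the origin; PV is horizontal with |PV| = 34.1 and V on the +x side, so V = (34.10, 0.000). PD is vertical with |PD| = 25.8 and D on the −y side, so D = (0.000, -25.80). The virtual corner opposite P is at (34.10, -25.80). Tangency of A1 to VE means the radius ME is perpendicular to VE and tangency of A1 to FD means the radius MF is perpendicular to FD, with radius 5.0, so the center M sits 5.0 in from both sides at M = (29.10, -20.80). That places the tangent points at E = (34.10, -20.80) on VE and F = (29.10, -25.80) on FD. Then |PF| = |F − P| = 38.89.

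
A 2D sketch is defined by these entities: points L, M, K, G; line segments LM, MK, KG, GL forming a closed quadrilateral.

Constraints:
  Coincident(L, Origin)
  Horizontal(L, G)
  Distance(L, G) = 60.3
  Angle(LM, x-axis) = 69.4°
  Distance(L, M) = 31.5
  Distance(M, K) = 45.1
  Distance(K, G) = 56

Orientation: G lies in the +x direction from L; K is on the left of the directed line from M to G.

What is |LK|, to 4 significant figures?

73.10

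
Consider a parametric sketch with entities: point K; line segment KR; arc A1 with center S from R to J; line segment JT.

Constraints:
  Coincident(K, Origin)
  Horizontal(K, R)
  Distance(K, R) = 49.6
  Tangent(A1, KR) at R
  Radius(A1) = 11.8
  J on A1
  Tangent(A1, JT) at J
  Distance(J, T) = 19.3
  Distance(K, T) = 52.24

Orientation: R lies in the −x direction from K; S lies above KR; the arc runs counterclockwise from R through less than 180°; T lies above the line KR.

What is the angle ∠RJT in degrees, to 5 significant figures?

130.74°

Checks: ∠(SR, RK) = 90.00° ✓; |SJ| = 11.80 ✓; ∠(SJ, JT) = 90.00° ✓; |JT| = 19.30 ✓; |KT| = 52.24 ✓.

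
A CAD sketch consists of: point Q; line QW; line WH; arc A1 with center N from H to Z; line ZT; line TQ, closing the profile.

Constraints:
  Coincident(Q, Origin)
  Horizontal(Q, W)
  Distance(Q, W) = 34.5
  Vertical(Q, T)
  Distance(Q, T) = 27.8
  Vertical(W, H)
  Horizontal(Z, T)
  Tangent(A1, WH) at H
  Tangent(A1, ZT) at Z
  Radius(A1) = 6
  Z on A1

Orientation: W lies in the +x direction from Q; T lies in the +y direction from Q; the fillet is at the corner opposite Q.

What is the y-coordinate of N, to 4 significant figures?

21.80

Q is at the origin; QW is horizontal with |QW| = 34.5 and W on the +x side, so W = (34.50, 0.000). QT is vertical with |QT| = 27.8 and T on the +y side, so T = (0.000, 27.80). The virtual corner opposite Q is at (34.50, 27.80). The tangent condition forces NH to be normal to WH and the tangent condition forces NZ to be normal to ZT, with radius 6.0, so the center N sits 6.0 in from both sides at N = (28.50, 21.80). So N.y = 21.80.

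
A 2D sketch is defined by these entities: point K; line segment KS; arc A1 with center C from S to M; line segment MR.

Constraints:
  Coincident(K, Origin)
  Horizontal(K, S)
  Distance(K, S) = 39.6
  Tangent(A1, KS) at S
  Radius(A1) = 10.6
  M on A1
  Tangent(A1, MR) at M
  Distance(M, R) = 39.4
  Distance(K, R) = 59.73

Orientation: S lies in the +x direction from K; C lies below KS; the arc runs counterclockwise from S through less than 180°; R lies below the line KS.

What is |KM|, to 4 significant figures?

31.15

Checks: |CS| = 10.60 ✓; |CM| = 10.60 ✓; ∠(CM, MR) = 90.00° ✓; |MR| = 39.40 ✓; |KR| = 59.73 ✓.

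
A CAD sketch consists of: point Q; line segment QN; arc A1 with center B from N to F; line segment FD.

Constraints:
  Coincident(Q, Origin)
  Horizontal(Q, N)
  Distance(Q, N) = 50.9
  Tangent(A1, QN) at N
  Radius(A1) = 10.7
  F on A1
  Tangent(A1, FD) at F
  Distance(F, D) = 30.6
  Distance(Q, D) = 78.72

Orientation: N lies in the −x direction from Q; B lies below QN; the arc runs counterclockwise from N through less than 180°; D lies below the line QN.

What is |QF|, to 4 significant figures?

61.73

Q is at the origin; QN is horizontal with |QN| = 50.9 and N on the −x side, so N = (-50.90, 0.000). Tangency of A1 to QN means the radius BN is perpendicular to QN, so B = N + (0, -10.7) = (-50.90, -10.70). Since BF ⟂ FD (tangency), |BD| = √(10.7² + 30.6²) = 32.42 regardless of where F sits on A1. So D lies on both circle(Q, 78.72) and circle(B, 32.42); the below-QN intersection is D = (-69.26, -37.42). F is the foot of the tangent from D: F = (-61.22, -7.891).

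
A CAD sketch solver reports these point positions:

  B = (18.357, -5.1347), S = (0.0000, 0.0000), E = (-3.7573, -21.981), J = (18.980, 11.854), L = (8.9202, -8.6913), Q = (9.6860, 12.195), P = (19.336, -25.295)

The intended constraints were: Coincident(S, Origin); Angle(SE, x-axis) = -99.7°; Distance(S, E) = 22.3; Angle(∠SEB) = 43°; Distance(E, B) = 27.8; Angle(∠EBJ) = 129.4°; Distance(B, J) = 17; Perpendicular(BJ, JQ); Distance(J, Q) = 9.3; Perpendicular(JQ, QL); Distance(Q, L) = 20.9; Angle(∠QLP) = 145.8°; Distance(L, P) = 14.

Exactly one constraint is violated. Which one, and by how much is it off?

Distance(L, P) = 14 — off by 5.60.

S = (0.00, 0.00) ✓; SE at -99.70° ✓; |SE| = 22.30 ✓; ∠SEB = 43.00° ✓; |EB| = 27.80 ✓; ∠EBJ = 129.4° ✓; |BJ| = 17.00 ✓; ∠(BJ, JQ) = 90.00° ✓; |JQ| = 9.300 ✓; ∠(JQ, QL) = 90.00° ✓; |QL| = 20.90 ✓; ∠QLP = 145.8° ✓; |LP| = 19.60 ✗.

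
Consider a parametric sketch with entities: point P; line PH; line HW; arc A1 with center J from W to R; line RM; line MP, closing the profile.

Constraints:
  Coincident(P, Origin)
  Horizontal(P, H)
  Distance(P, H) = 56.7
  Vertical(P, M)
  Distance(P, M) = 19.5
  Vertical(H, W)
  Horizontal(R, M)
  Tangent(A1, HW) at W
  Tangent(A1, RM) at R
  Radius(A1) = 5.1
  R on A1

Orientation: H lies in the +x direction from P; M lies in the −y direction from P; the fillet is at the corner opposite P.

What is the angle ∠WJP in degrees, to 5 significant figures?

164.41°

P is at the origin; P and H share the same y with |PH| = 56.7 and H on the +x side, so H = (56.700, 0.0000). PM is vertical with |PM| = 19.5 and M on the −y side, so M = (0.0000, -19.500). The virtual corner opposite P is at (56.700, -19.500). The tangent condition forces JW to be normal to HW and the tangent condition forces JR to be normal to RM, with radius 5.1, so the center J sits 5.1 in from both sides at J = (51.600, -14.400). That places the tangent points at W = (56.700, -14.400) on HW and R = (51.600, -19.500) on RM. Then cos ∠WJP = JW·JP / (|JW||JP|), giving 164.41°.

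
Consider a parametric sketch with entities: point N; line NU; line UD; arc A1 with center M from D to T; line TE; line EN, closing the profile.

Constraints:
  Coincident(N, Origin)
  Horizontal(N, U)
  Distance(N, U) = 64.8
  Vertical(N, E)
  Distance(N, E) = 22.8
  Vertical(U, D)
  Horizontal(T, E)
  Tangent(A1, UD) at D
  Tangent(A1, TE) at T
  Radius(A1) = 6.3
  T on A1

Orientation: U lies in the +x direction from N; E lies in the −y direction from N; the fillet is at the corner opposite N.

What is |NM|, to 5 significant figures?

60.782

N is at the origin; N and U share the same y with |NU| = 64.8 and U on the +x side, so U = (64.800, 0.0000). NE is vertical with |NE| = 22.8 and E on the −y side, so E = (0.0000, -22.800). The virtual corner opposite N is at (64.800, -22.800). The tangent condition forces MD to be normal to UD and A1 meets TE tangentially, so MT is at right angles to TE, with radius 6.3, so the center M sits 6.3 in from both sides at M = (58.500, -16.500). Then |NM| = |M − N| = 60.782.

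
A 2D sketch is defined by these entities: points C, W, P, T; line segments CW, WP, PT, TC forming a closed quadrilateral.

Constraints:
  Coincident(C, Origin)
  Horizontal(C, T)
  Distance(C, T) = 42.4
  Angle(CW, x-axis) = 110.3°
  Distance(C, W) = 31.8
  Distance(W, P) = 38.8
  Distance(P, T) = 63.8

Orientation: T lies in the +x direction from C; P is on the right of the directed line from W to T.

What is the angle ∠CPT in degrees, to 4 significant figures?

13.25°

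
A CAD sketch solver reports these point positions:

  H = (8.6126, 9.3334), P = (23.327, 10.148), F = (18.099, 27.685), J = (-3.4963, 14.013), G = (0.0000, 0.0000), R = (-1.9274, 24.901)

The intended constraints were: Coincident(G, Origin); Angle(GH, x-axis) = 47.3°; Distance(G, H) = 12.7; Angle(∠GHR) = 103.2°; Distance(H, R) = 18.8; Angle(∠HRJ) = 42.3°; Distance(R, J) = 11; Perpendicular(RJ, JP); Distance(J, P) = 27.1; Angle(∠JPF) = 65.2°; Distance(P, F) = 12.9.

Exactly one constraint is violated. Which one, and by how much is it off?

Distance(P, F) = 12.9 — off by 5.40.

G = (0.00, 0.00) ✓; GH at 47.30° ✓; |GH| = 12.70 ✓; ∠GHR = 103.2° ✓; |HR| = 18.80 ✓; ∠HRJ = 42.30° ✓; |RJ| = 11.00 ✓; ∠(RJ, JP) = 90.00° ✓; |JP| = 27.10 ✓; ∠JPF = 65.20° ✓; |PF| = 18.30 ✗.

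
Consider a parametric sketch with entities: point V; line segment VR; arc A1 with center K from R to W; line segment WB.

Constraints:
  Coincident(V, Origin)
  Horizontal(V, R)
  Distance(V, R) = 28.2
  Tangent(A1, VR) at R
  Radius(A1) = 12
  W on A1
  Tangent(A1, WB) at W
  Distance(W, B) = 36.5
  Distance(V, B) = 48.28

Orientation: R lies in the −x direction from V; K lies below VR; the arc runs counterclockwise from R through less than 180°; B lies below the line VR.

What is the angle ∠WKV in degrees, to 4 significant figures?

159.7°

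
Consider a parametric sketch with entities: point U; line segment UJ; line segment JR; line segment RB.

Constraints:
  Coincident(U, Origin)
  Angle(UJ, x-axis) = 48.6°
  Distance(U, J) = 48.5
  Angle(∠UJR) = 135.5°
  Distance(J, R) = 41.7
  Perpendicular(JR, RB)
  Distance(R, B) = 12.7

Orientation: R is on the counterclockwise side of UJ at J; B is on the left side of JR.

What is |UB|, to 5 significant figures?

79.209

∠UJR = 135.5°, so JR runs at 48.6° + (180° − 135.5°) = 93.100° from the x-axis; with |JR| = 41.7, R = J + 41.7·(cos 93.100°, sin 93.100°) = (29.819, 78.019). The perpendicularity gives RB at right angles to JR; with |RB| = 12.7 on the left of JR, B = R + 12.7·(-0.99854, -0.054079) = (17.137, 77.333). Then |UB| = |B − U| = 79.209.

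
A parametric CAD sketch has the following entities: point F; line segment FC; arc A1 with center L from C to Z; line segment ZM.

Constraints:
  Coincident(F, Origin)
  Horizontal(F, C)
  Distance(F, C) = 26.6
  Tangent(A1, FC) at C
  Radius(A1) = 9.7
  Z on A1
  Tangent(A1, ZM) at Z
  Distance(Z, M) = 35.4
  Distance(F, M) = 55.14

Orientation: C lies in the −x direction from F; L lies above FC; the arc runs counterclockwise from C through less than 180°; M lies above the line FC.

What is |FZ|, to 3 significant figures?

21.9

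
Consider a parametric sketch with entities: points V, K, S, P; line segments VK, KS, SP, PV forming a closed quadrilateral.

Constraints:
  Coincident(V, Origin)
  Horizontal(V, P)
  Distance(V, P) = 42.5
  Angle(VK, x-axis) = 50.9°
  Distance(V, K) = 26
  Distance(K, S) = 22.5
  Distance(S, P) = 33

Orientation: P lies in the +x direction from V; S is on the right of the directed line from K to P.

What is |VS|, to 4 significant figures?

9.605

Checks: |KS| = 22.50 ✓; |SP| = 33.00 ✓.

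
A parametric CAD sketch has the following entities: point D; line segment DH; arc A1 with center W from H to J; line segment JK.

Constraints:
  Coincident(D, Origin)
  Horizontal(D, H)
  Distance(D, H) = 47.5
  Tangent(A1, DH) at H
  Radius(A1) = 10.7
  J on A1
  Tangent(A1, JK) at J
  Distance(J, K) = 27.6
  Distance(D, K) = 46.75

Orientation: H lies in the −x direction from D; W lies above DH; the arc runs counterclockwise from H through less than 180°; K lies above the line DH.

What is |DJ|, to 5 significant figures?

37.991

Checks: |WJ| = 10.70 ✓; ∠(WJ, JK) = 90.00° ✓; |JK| = 27.60 ✓; |DK| = 46.75 ✓.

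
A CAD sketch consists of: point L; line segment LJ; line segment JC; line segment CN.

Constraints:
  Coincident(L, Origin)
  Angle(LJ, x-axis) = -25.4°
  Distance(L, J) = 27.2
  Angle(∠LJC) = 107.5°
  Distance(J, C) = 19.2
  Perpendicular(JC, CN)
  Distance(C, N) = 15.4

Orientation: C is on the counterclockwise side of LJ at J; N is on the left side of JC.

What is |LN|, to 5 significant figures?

29.338

∠LJC = 107.5°, so JC runs at -25.4° + (180° − 107.5°) = 47.100° from the x-axis; with |JC| = 19.2, C = J + 19.2·(cos 47.100°, sin 47.100°) = (37.641, 2.3978). JC ⟂ CN; with |CN| = 15.4 on the left of JC, N = C + 15.4·(-0.73254, 0.68072) = (26.359, 12.881). Then |LN| = |N − L| = 29.338.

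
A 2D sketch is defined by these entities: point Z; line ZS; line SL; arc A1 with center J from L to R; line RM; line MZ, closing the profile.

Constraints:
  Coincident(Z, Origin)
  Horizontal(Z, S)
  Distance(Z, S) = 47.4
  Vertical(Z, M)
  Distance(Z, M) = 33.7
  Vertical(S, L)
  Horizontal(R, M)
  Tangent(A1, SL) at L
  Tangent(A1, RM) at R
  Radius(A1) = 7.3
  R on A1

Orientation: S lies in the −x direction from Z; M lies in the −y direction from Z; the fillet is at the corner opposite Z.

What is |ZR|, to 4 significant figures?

52.38

The virtual corner opposite Z is at (-47.40, -33.70). Tangency of A1 to SL means the radius JL is perpendicular to SL and tangency of A1 to RM means the radius JR is perpendicular to RM, with radius 7.3, so the center J sits 7.3 in from both sides at J = (-40.10, -26.40). That places the tangent points at L = (-47.40, -26.40) on SL and R = (-40.10, -33.70) on RM. Then |ZR| = |R − Z| = 52.38.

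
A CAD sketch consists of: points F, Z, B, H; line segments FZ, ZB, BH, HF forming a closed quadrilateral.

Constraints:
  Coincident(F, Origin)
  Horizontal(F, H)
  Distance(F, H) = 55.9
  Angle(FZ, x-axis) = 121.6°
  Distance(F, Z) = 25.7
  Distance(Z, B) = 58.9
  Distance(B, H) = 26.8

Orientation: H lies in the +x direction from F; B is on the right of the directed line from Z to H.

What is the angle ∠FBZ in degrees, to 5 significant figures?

14.602°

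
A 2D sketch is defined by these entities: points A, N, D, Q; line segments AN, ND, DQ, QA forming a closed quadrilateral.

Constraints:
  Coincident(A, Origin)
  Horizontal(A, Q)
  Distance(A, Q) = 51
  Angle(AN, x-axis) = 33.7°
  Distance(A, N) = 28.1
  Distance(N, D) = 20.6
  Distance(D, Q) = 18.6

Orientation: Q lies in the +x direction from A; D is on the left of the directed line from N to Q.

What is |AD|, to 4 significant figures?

47.16

A is at the origin; A and Q share the same y with |AQ| = 51.0 and Q in +x, so Q = (51.0, 0). AN runs at 33.7° with |AN| = 28.1, so N = (23.38, 15.59). D is determined by |ND| = 20.6 and |DQ| = 18.6 together: it lies at the intersection of circle(N, 20.6) and circle(Q, 18.6). With |NQ| = 31.72, the foot of the radical line on NQ is 17.10 from N and the perpendicular offset is √(20.6² − 17.10²) = 11.49. Taking the left-of-NQ solution: D = (43.92, 17.20).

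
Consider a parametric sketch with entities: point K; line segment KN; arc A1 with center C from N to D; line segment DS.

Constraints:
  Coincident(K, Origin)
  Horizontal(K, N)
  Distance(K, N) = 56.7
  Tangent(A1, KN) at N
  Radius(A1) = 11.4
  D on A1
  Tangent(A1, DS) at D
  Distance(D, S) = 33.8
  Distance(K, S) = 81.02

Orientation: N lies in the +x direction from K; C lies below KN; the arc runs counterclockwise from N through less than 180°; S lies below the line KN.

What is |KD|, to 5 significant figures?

50.715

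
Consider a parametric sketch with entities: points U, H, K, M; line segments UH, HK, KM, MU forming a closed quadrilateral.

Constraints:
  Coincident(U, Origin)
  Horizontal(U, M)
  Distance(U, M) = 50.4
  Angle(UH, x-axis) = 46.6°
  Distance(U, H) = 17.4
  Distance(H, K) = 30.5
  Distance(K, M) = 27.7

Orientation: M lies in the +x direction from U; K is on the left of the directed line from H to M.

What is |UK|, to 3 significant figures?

47.1

Checks: |HK| = 30.50 ✓; |KM| = 27.70 ✓.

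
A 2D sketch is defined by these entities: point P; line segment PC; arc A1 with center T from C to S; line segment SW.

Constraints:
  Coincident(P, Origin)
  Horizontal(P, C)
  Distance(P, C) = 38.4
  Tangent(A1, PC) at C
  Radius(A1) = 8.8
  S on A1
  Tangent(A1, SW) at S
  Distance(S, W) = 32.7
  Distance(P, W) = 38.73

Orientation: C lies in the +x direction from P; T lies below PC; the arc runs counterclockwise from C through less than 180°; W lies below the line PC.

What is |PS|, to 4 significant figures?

30.83

P is at the origin; P and C share the same y with |PC| = 38.4 and C on the +x side, so C = (38.40, 0.000). Tangency of A1 to PC means the radius TC is perpendicular to PC, so T = C + (0, -8.8) = (38.40, -8.800). Since TS ⟂ SW (tangency), |TW| = √(8.8² + 32.7²) = 33.86 regardless of where S sits on A1. So W lies on both circle(P, 38.73) and circle(T, 33.86); the below-PC intersection is W = (16.81, -34.89). S is the foot of the tangent from W: S = (30.40, -5.145).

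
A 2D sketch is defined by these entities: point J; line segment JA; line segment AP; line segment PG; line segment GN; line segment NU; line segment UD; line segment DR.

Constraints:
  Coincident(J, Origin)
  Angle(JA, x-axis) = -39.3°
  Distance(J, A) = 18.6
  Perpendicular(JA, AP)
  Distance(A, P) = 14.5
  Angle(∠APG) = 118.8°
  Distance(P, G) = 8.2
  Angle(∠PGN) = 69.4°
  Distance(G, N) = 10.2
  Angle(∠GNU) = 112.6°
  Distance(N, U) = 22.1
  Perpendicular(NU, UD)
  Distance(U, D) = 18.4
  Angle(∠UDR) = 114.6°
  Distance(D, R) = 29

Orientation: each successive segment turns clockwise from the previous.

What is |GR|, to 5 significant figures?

21.058

NU is perpendicular to UD, so UD runs at -98.500°; with |UD| = 18.4, D = (21.553, -34.238). ∠UDR = 114.6° gives DR at -163.90° from the x-axis; with |DR| = 29.0, R = (-6.3097, -42.280). Then |GR| = |R − G| = 21.058.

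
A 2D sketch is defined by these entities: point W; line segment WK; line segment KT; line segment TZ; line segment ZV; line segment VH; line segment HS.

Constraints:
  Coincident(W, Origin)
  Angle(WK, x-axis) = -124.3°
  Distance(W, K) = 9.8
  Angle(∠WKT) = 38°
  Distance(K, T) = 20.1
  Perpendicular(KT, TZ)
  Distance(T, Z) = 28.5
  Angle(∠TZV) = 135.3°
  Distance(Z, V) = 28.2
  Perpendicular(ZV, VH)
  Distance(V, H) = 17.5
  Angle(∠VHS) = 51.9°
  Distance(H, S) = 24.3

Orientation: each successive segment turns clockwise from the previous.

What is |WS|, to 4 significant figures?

27.48

W is at the origin; WK runs at -124.3° with length 9.8, so K = (-5.523, -8.096). ∠WKT = 38.0° gives KT at 93.70° from the x-axis; with |KT| = 20.1, T = (-6.820, 11.96). KT is perpendicular to TZ, so TZ runs at 3.700°; with |TZ| = 28.5, Z = (21.62, 13.80). ∠TZV = 135.3° gives ZV at -41.00° from the x-axis; with |ZV| = 28.2, V = (42.90, -4.699). ZV is perpendicular to VH, so VH runs at -131.0°; with |VH| = 17.5, H = (31.42, -17.91). ∠VHS = 51.9° gives HS at 100.9° from the x-axis; with |HS| = 24.3, S = (26.83, 5.955). Then |WS| = |S − W| = 27.48.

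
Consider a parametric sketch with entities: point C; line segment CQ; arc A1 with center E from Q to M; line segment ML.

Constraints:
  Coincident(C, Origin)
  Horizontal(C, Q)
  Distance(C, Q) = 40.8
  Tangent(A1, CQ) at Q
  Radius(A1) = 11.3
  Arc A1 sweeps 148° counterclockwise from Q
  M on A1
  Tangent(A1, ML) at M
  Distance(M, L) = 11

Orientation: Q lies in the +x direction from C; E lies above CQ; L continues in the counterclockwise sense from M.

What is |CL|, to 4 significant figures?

46.01

On A1, Q sits at bearing -90° from E; a 148° counterclockwise sweep puts M at bearing 58°, so M = E + 11.3·(cos 58°, sin 58°) = (46.79, 20.88). The tangent condition forces EM to be normal to ML, so ML runs along (−sin 58°, cos 58°); with |ML| = 11.0, L = (37.46, 26.71). Then |CL| = |L − C| = 46.01.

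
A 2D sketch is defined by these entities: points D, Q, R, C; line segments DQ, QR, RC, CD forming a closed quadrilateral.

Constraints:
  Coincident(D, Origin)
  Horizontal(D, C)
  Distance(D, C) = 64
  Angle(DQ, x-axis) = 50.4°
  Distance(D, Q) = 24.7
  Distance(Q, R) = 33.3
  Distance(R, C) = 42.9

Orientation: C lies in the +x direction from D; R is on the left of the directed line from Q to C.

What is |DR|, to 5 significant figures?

57.415

D is at the origin; D and C share the same y with |DC| = 64.0 and C in +x, so C = (64.0, 0). DQ runs at 50.4° with |DQ| = 24.7, so Q = (15.744, 19.032). R is determined by |QR| = 33.3 and |RC| = 42.9 together: it lies at the intersection of circle(Q, 33.3) and circle(C, 42.9). With |QC| = 51.873, the foot of the radical line on QC is 18.885 from Q and the perpendicular offset is √(33.3² − 18.885²) = 27.427. Taking the left-of-QC solution: R = (43.375, 37.617).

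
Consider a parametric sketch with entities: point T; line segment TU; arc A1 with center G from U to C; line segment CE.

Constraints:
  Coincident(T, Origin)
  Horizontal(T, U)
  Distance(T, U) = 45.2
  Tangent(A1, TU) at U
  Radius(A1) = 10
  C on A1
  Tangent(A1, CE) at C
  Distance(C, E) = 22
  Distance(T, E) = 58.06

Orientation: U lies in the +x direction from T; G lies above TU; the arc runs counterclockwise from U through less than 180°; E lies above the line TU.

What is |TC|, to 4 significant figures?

56.22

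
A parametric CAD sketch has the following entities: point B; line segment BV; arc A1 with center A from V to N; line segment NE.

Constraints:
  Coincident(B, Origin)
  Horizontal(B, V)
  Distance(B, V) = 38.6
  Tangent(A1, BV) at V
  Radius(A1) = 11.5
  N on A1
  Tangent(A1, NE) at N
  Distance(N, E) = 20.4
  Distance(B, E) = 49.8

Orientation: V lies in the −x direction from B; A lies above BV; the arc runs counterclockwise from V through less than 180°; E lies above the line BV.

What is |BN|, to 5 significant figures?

32.141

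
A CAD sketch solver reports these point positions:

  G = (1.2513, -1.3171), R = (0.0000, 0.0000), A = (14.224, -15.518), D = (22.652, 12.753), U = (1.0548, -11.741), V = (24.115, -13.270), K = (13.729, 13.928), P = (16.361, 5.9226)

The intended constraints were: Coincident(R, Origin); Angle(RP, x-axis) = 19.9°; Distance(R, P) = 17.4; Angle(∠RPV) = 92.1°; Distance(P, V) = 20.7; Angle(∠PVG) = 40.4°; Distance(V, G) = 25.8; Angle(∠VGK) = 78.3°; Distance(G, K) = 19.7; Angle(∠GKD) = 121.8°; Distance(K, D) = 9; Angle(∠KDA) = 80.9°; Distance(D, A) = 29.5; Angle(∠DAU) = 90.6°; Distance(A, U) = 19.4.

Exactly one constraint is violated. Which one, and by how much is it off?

Distance(A, U) = 19.4 — off by 5.70.

R = (0.00, 0.00) ✓; RP at 19.90° ✓; |RP| = 17.40 ✓; ∠RPV = 92.10° ✓; |PV| = 20.70 ✓; ∠PVG = 40.40° ✓; |VG| = 25.80 ✓; ∠VGK = 78.30° ✓; |GK| = 19.70 ✓; ∠GKD = 121.8° ✓; |KD| = 9.000 ✓; ∠KDA = 80.90° ✓; |DA| = 29.50 ✓; ∠DAU = 90.60° ✓; |AU| = 13.70 ✗.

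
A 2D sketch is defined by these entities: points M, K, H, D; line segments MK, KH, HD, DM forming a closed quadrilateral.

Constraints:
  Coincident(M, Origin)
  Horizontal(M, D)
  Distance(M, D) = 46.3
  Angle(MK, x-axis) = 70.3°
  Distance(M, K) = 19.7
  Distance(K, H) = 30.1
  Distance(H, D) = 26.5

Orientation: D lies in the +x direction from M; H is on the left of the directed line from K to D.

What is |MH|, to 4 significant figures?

43.66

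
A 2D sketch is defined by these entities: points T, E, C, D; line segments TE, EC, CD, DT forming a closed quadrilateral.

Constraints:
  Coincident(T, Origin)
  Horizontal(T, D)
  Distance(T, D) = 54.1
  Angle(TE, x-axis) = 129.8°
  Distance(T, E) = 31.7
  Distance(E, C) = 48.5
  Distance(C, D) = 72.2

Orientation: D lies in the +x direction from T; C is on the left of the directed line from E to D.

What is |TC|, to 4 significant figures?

60.91

T is at the origin; T and D share the same y with |TD| = 54.1 and D in +x, so D = (54.1, 0). TE runs at 129.8° with |TE| = 31.7, so E = (-20.29, 24.35). C is determined by |EC| = 48.5 and |CD| = 72.2 together: it lies at the intersection of circle(E, 48.5) and circle(D, 72.2). With |ED| = 78.28, the foot of the radical line on ED is 20.87 from E and the perpendicular offset is √(48.5² − 20.87²) = 43.78. Taking the left-of-ED solution: C = (13.16, 59.47).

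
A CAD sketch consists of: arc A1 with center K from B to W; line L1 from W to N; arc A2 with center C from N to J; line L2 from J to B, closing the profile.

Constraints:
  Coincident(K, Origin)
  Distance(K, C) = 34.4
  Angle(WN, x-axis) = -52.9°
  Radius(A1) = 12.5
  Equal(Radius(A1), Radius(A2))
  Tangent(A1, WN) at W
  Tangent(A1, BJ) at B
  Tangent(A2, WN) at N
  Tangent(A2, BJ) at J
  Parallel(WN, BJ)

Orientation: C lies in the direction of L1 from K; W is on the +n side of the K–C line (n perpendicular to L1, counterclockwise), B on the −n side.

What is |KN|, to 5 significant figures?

36.601

Tangency of A1 to both parallel lines with radius 12.5 puts W and B at K ± 12.5·n: W = (9.9698, 7.5401), B = (-9.9698, -7.5401). Equal radii place N and J the same way about C: N = C + 12.5·n = (30.720, -19.897), J = C − 12.5·n = (10.781, -34.977). Then |KN| = |N − K| = 36.601.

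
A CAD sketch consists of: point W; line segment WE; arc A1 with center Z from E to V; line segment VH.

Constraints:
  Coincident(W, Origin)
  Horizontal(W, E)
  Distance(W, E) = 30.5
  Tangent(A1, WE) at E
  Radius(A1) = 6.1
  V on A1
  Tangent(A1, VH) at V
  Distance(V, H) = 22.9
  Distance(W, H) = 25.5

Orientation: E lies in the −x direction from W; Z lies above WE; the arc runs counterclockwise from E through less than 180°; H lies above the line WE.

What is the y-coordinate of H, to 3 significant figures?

22.0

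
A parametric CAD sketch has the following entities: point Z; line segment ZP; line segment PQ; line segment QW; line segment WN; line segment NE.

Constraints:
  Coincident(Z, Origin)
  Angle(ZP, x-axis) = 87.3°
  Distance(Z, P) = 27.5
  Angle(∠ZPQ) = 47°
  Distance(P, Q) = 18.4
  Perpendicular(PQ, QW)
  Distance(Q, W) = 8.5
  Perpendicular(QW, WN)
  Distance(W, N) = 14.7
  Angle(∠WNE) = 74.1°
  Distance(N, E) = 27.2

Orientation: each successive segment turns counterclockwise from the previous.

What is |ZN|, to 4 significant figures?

19.01

Z is at the origin; ZP runs at 87.3° with length 27.5, so P = (1.295, 27.47). ∠ZPQ = 47.0° gives PQ at -139.7° from the x-axis; with |PQ| = 18.4, Q = (-12.74, 15.57). The perpendicularity gives QW at right angles to PQ, so QW runs at -49.70°; with |QW| = 8.5, W = (-7.240, 9.086). QW is perpendicular to WN, so WN runs at 40.30°; with |WN| = 14.7, N = (3.971, 18.59). Then |ZN| = |N − Z| = 19.01.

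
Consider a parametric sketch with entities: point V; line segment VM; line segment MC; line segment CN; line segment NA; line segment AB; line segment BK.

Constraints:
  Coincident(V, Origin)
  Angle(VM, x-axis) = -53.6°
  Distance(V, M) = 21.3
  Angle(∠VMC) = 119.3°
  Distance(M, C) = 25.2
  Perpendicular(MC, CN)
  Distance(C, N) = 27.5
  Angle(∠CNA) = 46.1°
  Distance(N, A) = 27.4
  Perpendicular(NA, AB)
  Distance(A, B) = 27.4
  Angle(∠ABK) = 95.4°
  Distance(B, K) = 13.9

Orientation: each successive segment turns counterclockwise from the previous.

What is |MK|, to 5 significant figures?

35.429

V is at the origin; VM runs at -53.6° with length 21.3, so M = (12.640, -17.144). ∠VMC = 119.3° gives MC at 7.1000° from the x-axis; with |MC| = 25.2, C = (37.647, -14.029). The perpendicularity gives CN at right angles to MC, so CN runs at 97.100°; with |CN| = 27.5, N = (34.248, 13.260). ∠CNA = 46.1° gives NA at -129.00° from the x-axis; with |NA| = 27.4, A = (17.004, -8.0342). NA ⟂ AB, so AB runs at -39.000°; with |AB| = 27.4, B = (38.298, -25.278). ∠ABK = 95.4° gives BK at 45.600° from the x-axis; with |BK| = 13.9, K = (48.023, -15.346). Then |MK| = |K − M| = 35.429.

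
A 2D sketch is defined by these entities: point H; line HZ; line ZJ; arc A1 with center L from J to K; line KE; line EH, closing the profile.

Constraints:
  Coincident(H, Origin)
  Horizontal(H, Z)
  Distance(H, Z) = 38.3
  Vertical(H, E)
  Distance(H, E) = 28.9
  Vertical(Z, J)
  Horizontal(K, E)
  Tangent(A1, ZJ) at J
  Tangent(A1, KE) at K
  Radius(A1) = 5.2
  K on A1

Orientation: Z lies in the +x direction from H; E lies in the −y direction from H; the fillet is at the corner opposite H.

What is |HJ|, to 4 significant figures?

45.04

H is at the origin; HZ is horizontal with |HZ| = 38.3 and Z on the +x side, so Z = (38.30, 0.000). HE is vertical with |HE| = 28.9 and E on the −y side, so E = (0.000, -28.90). The virtual corner opposite H is at (38.30, -28.90). The tangent condition forces LJ to be normal to ZJ and tangency of A1 to KE means the radius LK is perpendicular to KE, with radius 5.2, so the center L sits 5.2 in from both sides at L = (33.10, -23.70). That places the tangent points at J = (38.30, -23.70) on ZJ and K = (33.10, -28.90) on KE. Then |HJ| = |J − H| = 45.04.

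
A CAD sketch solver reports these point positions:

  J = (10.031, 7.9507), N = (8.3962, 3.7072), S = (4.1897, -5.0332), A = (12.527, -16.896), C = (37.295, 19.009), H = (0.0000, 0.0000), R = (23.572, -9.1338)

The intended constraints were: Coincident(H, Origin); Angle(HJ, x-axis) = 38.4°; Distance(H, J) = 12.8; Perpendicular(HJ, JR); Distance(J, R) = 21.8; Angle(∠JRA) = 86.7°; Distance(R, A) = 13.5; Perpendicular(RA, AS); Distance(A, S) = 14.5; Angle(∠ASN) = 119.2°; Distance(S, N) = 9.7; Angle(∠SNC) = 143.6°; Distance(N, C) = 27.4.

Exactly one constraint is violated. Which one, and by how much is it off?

Distance(N, C) = 27.4 — off by 5.30.

H = (0.00, 0.00) ✓; HJ at 38.40° ✓; |HJ| = 12.80 ✓; ∠(HJ, JR) = 90.00° ✓; |JR| = 21.80 ✓; ∠JRA = 86.70° ✓; |RA| = 13.50 ✓; ∠(RA, AS) = 90.00° ✓; |AS| = 14.50 ✓; ∠ASN = 119.2° ✓; |SN| = 9.700 ✓; ∠SNC = 143.6° ✓; |NC| = 32.70 ✗.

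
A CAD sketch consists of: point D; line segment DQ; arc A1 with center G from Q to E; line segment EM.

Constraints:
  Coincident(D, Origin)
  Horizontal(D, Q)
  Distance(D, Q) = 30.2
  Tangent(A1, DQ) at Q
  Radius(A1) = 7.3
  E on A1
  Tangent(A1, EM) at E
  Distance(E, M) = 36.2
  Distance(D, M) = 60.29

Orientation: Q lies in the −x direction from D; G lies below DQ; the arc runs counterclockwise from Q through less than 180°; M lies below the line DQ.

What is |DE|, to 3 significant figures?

37.9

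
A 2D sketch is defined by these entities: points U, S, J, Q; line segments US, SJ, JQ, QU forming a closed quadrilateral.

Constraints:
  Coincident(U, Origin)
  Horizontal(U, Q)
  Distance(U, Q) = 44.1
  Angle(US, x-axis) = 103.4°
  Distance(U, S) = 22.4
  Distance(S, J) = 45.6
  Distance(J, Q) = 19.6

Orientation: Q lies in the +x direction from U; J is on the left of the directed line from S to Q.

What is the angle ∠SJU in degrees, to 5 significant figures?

28.707°

Checks: |SJ| = 45.60 ✓; |JQ| = 19.60 ✓.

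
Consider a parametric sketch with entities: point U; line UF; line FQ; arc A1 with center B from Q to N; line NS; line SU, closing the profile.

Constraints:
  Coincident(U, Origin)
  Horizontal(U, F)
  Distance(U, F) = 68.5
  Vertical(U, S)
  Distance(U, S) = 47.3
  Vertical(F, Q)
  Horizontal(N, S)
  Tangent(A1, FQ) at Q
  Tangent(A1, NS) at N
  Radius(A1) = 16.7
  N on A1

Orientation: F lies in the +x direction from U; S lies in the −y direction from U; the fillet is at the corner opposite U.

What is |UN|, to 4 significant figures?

70.15

U is at the origin; UF is horizontal with |UF| = 68.5 and F on the +x side, so F = (68.50, 0.000). US is vertical with |US| = 47.3 and S on the −y side, so S = (0.000, -47.30). The virtual corner opposite U is at (68.50, -47.30). Tangency of A1 to FQ means the radius BQ is perpendicular to FQ and since A1 is tangent to NS there, BN ⟂ NS, with radius 16.7, so the center B sits 16.7 in from both sides at B = (51.80, -30.60). That places the tangent points at Q = (68.50, -30.60) on FQ and N = (51.80, -47.30) on NS. Then |UN| = |N − U| = 70.15.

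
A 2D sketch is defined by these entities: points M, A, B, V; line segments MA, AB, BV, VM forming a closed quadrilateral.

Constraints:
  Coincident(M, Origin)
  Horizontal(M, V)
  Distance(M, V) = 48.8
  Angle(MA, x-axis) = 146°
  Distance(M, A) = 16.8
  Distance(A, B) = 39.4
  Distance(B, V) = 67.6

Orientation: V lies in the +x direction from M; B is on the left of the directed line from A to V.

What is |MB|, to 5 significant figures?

46.390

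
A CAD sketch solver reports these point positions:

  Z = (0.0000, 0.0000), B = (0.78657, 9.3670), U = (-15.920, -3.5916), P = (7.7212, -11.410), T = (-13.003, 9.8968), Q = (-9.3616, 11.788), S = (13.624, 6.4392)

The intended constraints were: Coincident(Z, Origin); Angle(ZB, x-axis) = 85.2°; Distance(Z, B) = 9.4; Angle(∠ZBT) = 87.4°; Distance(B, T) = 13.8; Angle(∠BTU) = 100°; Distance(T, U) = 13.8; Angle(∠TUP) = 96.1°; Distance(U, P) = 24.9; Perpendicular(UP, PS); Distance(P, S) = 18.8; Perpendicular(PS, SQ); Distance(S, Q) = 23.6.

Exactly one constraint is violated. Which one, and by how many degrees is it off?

Perpendicular(PS, SQ) — off by 5.20°.

Z = (0.00, 0.00) ✓; ZB at 85.20° ✓; |ZB| = 9.400 ✓; ∠ZBT = 87.40° ✓; |BT| = 13.80 ✓; ∠BTU = 100.0° ✓; |TU| = 13.80 ✓; ∠TUP = 96.10° ✓; |UP| = 24.90 ✓; ∠(UP, PS) = 90.00° ✓; |PS| = 18.80 ✓; ∠(PS, SQ) = 95.20° ✗; |SQ| = 23.60 ✓.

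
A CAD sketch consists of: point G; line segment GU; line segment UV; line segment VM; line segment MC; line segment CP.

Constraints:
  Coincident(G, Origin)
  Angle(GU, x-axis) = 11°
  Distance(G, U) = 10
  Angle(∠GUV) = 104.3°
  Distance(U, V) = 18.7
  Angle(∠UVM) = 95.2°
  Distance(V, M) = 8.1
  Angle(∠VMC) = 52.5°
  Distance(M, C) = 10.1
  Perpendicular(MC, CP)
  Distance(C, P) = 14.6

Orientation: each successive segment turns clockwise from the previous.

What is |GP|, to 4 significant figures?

28.69

∠VMC = 52.5° gives MC at 83.00° from the x-axis; with |MC| = 10.1, C = (12.06, -9.085). MC ⟂ CP, so CP runs at -7.000°; with |CP| = 14.6, P = (26.55, -10.86). Then |GP| = |P − G| = 28.69.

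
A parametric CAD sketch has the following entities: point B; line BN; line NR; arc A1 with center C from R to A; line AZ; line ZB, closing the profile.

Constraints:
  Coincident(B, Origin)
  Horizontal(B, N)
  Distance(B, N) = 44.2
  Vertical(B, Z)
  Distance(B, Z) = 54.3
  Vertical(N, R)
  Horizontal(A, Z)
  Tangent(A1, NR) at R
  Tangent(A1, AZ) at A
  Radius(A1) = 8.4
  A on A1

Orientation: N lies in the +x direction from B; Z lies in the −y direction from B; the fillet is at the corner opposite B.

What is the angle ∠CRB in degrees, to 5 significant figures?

46.081°

B is at the origin; BN is horizontal with |BN| = 44.2 and N on the +x side, so N = (44.200, 0.0000). B and Z share the same x with |BZ| = 54.3 and Z on the −y side, so Z = (0.0000, -54.300). The virtual corner opposite B is at (44.200, -54.300). The tangent condition forces CR to be normal to NR and the tangent condition forces CA to be normal to AZ, with radius 8.4, so the center C sits 8.4 in from both sides at C = (35.800, -45.900). That places the tangent points at R = (44.200, -45.900) on NR and A = (35.800, -54.300) on AZ. Then cos ∠CRB = RC·RB / (|RC||RB|), giving 46.081°.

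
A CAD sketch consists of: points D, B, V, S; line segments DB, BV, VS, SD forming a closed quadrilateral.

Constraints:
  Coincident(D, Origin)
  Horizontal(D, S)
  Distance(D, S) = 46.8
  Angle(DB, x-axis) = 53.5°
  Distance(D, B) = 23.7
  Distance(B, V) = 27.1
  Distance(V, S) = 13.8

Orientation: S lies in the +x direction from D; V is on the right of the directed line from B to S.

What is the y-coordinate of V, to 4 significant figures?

-0.3630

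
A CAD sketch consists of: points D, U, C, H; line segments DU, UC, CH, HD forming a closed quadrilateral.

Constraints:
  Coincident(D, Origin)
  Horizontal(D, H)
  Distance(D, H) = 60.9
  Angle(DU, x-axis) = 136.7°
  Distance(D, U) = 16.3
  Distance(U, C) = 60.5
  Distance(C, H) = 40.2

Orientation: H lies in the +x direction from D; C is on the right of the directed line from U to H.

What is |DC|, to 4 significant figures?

44.21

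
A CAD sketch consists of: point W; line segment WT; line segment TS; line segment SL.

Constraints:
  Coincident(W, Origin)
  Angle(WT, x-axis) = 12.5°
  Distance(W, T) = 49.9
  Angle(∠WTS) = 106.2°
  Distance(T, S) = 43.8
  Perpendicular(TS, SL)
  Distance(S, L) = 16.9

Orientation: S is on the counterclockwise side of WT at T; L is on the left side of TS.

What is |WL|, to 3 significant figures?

65.5

∠WTS = 106.2°, so TS runs at 12.5° + (180° − 106.2°) = 86.3° from the x-axis; with |TS| = 43.8, S = T + 43.8·(cos 86.3°, sin 86.3°) = (51.5, 54.5). The perpendicularity gives SL at right angles to TS; with |SL| = 16.9 on the left of TS, L = S + 16.9·(-0.998, 0.0645) = (34.7, 55.6). Then |WL| = |L − W| = 65.5.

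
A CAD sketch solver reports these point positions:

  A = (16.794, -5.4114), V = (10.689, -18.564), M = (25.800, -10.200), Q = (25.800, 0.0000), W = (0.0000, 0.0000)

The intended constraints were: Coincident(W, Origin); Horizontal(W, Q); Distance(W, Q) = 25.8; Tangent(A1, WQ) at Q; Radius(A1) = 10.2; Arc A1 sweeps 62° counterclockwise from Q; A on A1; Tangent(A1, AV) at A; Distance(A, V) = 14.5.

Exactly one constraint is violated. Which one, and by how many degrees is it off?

Tangent(A1, AV) at A — off by 3.10°.

W = (0.00, 0.00) ✓; W.y = 0.00, Q.y = 0.00 ✓; |WQ| = 25.80 ✓; ∠(MQ, QW) = 90.00° ✓; |MQ| = 10.20 ✓; bearing(M→A) − bearing(M→Q) = 62.00° ✓; |MA| = 10.20 ✓; ∠(MA, AV) = 86.90° ✗; |AV| = 14.50 ✓.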